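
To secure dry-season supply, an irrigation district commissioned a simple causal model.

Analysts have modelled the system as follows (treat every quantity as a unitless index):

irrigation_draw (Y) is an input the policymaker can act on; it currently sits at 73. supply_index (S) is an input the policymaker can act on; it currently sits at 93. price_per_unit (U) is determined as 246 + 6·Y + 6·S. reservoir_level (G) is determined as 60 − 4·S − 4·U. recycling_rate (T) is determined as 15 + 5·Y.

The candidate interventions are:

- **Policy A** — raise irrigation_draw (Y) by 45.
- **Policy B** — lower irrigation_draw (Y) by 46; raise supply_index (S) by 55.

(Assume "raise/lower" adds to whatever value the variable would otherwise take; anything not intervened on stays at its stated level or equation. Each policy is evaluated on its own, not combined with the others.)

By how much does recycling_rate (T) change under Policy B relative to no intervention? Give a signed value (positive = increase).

Baseline:
  Y = 73
  T = 15 + 5·73 = 380
Policy B (Y − 46, S + 55):
  Y = 73 − 46 = 27
  T = 15 + 5·27 = 150
Change in T: 150 − 380 = -230

-230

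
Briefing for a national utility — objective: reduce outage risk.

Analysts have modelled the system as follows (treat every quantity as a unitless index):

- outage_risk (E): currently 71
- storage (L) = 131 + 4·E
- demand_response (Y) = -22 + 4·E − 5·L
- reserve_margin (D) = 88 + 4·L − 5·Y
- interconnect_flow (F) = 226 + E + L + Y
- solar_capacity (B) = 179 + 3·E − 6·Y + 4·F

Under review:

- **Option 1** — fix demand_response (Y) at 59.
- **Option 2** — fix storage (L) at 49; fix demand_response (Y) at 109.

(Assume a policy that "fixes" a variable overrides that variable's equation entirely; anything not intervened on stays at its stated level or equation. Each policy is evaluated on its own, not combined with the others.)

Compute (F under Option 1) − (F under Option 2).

Option 1 (Y := 59):
  E = 71
  L = 131 + 4·71 = 415
  Y = 59
  F = 226 + 71 + 415 + 59 = 771
Option 2 (L := 49, Y := 109):
  E = 71
  L = 49
  Y = 109
  F = 226 + 71 + 49 + 109 = 455
F: 771 − 455 = 316

316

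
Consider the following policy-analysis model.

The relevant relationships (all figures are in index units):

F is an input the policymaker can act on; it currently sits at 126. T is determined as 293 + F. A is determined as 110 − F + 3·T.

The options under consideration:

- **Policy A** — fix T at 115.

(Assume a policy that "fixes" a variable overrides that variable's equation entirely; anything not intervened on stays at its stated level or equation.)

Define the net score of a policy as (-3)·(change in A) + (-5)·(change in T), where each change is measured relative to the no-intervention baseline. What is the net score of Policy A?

Baseline:
  F = 126
  T = 293 + 126 = 419
  A = 110 − 126 + 3·419 = 1241
Policy A (T := 115):
  F = 126
  T = 115
  A = 110 − 126 + 3·115 = 329
ΔA = 329 − 1241 = -912; ΔT = 115 − 419 = -304
Score = (-3)·(-912) + (-5)·(-304) = 4256

4256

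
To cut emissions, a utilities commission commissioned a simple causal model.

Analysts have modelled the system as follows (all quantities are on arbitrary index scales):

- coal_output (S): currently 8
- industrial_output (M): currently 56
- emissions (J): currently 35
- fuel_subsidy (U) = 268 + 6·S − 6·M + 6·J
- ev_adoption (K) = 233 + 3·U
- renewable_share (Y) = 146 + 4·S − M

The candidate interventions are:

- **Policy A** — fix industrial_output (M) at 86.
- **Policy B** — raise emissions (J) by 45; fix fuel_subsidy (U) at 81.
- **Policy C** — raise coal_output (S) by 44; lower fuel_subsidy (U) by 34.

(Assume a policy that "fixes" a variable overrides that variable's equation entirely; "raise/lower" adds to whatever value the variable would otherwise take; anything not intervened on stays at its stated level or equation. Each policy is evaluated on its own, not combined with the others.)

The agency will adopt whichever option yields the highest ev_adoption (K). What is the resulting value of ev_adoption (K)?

Policy A (M := 86):
  S = 8
  M = 86
  J = 35
  U = 268 + 6·8 − 6·86 + 6·35 = 10
  K = 233 + 3·10 = 263
Policy B (J + 45, U := 81):
  S = 8
  M = 56
  J = 35 + 45 = 80
  U = 81
  K = 233 + 3·81 = 476
Policy C (S + 44, U − 34):
  S = 8 + 44 = 52
  M = 56
  J = 35
  U = 268 + 6·52 − 6·56 + 6·35 (−34 from intervention) = 420
  K = 233 + 3·420 = 1493
Comparing — Policy A: K=263, Policy B: K=476, Policy C: K=1493. Highest is 1493 (Policy C).

1493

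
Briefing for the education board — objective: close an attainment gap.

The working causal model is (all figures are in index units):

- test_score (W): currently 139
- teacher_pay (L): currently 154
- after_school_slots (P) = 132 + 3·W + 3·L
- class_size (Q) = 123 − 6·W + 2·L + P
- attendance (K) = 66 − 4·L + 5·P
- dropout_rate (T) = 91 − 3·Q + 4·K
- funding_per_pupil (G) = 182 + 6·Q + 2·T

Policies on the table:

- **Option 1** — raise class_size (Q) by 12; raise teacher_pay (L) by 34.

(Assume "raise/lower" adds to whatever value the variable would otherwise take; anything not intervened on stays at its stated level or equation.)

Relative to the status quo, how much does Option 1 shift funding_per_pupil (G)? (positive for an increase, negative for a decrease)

2992

Baseline:
  W = 139
  L = 154
  P = 132 + 3·139 + 3·154 = 1011
  Q = 123 − 6·139 + 2·154 + 1011 = 608
  K = 66 − 4·154 + 5·1011 = 4505
  T = 91 − 3·608 + 4·4505 = 16287
  G = 182 + 6·608 + 2·16287 = 36404
Option 1 (Q + 12, L + 34):
  W = 139
  L = 154 + 34 = 188
  P = 132 + 3·139 + 3·188 = 1113
  Q = 123 − 6·139 + 2·188 + 1113 (+12 from intervention) = 790
  K = 66 − 4·188 + 5·1113 = 4879
  T = 91 − 3·790 + 4·4879 = 17237
  G = 182 + 6·790 + 2·17237 = 39396
Change in G: 39396 − 36404 = 2992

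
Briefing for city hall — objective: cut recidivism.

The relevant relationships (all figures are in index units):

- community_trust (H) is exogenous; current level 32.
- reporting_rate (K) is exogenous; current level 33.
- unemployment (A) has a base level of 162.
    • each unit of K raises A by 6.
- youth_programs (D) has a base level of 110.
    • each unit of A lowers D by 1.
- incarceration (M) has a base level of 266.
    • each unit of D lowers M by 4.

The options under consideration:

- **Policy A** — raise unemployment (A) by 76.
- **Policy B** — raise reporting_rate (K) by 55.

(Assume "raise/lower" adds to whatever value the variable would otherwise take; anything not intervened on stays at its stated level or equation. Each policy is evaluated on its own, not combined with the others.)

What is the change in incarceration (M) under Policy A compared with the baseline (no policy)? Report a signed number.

Baseline:
  K = 33
  A = 162 + 6·33 = 360
  D = 110 − 360 = -250
  M = 266 − 4·(-250) = 1266
Policy A (A + 76):
  K = 33
  A = 162 + 6·33 (+76 from intervention) = 436
  D = 110 − 436 = -326
  M = 266 − 4·(-326) = 1570
Change in M: 1570 − 1266 = 304

304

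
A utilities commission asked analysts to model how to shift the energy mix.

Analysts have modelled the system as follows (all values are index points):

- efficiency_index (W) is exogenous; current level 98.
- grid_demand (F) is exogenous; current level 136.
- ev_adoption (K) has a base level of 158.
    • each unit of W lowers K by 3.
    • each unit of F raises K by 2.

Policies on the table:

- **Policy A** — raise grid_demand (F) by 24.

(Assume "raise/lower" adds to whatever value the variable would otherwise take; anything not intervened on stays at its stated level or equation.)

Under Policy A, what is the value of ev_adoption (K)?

Policy A (F + 24):
  W = 98
  F = 136 + 24 = 160
  K = 158 − 3·98 + 2·160 = 184

184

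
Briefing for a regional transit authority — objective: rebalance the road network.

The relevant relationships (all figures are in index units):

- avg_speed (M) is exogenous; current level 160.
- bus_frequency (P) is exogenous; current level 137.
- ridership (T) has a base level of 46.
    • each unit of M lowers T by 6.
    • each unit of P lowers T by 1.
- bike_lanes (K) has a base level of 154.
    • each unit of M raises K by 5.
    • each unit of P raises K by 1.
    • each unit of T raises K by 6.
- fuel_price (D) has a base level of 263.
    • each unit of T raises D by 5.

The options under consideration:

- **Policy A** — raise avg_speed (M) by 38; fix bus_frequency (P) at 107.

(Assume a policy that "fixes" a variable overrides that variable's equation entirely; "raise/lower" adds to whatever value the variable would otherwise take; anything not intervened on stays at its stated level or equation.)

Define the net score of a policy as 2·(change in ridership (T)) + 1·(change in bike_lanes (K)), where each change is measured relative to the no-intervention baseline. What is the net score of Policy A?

-1424

Baseline:
  M = 160
  P = 137
  T = 46 − 6·160 − 137 = -1051
  K = 154 + 5·160 + 137 + 6·(-1051) = -5215
Policy A (M + 38, P := 107):
  M = 160 + 38 = 198
  P = 107
  T = 46 − 6·198 − 107 = -1249
  K = 154 + 5·198 + 107 + 6·(-1249) = -6243
ΔT = -1249 − (-1051) = -198; ΔK = -6243 − (-5215) = -1028
Score = 2·(-198) + 1·(-1028) = -1424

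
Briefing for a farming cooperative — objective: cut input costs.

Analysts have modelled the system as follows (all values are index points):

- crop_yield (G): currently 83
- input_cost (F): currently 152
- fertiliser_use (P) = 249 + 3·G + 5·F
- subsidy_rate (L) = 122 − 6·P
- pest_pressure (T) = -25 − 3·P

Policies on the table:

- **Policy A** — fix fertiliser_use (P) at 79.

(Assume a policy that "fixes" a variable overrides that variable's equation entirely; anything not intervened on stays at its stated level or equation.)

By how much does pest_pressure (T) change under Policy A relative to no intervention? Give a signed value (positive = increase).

Baseline:
  G = 83
  F = 152
  P = 249 + 3·83 + 5·152 = 1258
  T = -25 − 3·1258 = -3799
Policy A (P := 79):
  G = 83
  F = 152
  P = 79
  T = -25 − 3·79 = -262
Change in T: -262 − (-3799) = 3537

3537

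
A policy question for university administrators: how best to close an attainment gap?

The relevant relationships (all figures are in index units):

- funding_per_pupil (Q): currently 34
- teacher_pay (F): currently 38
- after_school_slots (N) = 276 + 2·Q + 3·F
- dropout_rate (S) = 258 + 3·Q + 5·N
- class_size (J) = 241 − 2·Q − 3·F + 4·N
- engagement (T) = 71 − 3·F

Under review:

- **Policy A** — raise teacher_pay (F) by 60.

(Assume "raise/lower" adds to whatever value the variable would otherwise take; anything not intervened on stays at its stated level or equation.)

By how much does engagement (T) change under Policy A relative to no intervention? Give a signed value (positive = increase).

Baseline:
  F = 38
  T = 71 − 3·38 = -43
Policy A (F + 60):
  F = 38 + 60 = 98
  T = 71 − 3·98 = -223
Change in T: -223 − (-43) = -180

-180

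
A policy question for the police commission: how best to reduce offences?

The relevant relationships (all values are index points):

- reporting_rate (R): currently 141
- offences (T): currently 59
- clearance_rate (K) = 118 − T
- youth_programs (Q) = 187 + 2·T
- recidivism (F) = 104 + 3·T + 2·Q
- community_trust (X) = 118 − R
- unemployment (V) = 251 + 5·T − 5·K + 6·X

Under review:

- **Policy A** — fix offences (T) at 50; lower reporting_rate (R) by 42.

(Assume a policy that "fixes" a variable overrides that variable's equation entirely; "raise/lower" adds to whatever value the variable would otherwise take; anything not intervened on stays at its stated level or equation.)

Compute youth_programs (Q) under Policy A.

287

Policy A (T := 50, R − 42):
  T = 50
  Q = 187 + 2·50 = 287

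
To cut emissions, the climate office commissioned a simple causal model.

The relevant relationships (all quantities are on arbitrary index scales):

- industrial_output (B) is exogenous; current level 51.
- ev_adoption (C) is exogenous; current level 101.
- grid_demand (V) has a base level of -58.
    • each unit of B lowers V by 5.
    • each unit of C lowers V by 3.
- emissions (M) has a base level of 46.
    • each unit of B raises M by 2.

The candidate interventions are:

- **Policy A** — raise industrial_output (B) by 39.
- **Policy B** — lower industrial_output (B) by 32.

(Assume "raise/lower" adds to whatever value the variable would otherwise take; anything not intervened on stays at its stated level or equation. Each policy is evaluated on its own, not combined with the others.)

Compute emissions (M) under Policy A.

Policy A (B + 39):
  B = 51 + 39 = 90
  M = 46 + 2·90 = 226

226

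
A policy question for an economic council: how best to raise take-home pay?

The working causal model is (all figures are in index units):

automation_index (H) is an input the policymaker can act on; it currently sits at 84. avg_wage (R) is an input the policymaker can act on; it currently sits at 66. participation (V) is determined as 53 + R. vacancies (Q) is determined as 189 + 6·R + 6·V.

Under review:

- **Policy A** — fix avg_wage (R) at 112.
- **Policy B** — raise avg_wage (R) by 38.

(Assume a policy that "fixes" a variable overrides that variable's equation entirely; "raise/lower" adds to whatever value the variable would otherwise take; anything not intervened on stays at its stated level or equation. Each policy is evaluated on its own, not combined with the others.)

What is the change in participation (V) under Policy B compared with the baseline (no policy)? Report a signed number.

Baseline:
  R = 66
  V = 53 + 66 = 119
Policy B (R + 38):
  R = 66 + 38 = 104
  V = 53 + 104 = 157
Change in V: 157 − 119 = 38

38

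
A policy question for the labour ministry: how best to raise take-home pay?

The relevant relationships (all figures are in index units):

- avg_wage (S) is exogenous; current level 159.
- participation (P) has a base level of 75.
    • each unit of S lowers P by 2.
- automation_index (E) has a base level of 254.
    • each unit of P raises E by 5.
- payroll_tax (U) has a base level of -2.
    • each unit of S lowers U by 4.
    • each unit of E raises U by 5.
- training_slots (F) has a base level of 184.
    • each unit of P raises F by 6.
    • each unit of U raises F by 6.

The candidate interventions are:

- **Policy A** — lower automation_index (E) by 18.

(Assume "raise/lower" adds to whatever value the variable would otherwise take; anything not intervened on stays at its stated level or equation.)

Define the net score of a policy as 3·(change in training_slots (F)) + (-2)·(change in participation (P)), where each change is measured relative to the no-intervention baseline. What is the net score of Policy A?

Baseline:
  S = 159
  P = 75 − 2·159 = -243
  E = 254 + 5·(-243) = -961
  U = -2 − 4·159 + 5·(-961) = -5443
  F = 184 + 6·(-243) + 6·(-5443) = -33932
Policy A (E − 18):
  S = 159
  P = 75 − 2·159 = -243
  E = 254 + 5·(-243) (−18 from intervention) = -979
  U = -2 − 4·159 + 5·(-979) = -5533
  F = 184 + 6·(-243) + 6·(-5533) = -34472
ΔF = -34472 − (-33932) = -540; ΔP = -243 − (-243) = 0
Score = 3·(-540) + (-2)·0 = -1620

-1620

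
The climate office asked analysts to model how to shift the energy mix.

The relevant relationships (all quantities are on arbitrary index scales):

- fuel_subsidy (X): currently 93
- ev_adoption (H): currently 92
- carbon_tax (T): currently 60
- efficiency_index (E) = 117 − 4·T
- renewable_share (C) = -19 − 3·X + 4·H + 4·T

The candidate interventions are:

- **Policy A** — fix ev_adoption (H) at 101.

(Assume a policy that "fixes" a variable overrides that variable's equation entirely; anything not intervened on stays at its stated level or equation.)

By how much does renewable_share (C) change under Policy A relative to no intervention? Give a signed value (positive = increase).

36

Baseline:
  X = 93
  H = 92
  T = 60
  C = -19 − 3·93 + 4·92 + 4·60 = 310
Policy A (H := 101):
  X = 93
  H = 101
  T = 60
  C = -19 − 3·93 + 4·101 + 4·60 = 346
Change in C: 346 − 310 = 36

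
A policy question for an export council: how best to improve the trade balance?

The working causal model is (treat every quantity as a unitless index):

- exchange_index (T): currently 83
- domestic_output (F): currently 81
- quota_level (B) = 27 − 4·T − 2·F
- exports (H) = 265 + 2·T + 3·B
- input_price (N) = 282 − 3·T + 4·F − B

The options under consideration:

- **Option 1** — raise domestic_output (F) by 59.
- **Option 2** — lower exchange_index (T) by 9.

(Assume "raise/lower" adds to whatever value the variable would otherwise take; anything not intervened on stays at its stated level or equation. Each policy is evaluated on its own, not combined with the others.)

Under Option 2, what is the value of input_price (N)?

815

Option 2 (T − 9):
  T = 83 − 9 = 74
  F = 81
  B = 27 − 4·74 − 2·81 = -431
  N = 282 − 3·74 + 4·81 − (-431) = 815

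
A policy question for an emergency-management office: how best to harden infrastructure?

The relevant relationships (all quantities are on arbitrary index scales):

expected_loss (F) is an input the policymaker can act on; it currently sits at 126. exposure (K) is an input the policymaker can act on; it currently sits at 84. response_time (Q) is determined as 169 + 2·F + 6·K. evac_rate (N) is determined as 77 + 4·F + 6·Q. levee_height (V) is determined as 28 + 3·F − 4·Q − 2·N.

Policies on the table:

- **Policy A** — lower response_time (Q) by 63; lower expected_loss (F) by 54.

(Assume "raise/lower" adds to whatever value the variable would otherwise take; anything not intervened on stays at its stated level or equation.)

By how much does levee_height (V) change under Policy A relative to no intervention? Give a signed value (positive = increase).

Baseline:
  F = 126
  K = 84
  Q = 169 + 2·126 + 6·84 = 925
  N = 77 + 4·126 + 6·925 = 6131
  V = 28 + 3·126 − 4·925 − 2·6131 = -15556
Policy A (Q − 63, F − 54):
  F = 126 − 54 = 72
  K = 84
  Q = 169 + 2·72 + 6·84 (−63 from intervention) = 754
  N = 77 + 4·72 + 6·754 = 4889
  V = 28 + 3·72 − 4·754 − 2·4889 = -12550
Change in V: -12550 − (-15556) = 3006

3006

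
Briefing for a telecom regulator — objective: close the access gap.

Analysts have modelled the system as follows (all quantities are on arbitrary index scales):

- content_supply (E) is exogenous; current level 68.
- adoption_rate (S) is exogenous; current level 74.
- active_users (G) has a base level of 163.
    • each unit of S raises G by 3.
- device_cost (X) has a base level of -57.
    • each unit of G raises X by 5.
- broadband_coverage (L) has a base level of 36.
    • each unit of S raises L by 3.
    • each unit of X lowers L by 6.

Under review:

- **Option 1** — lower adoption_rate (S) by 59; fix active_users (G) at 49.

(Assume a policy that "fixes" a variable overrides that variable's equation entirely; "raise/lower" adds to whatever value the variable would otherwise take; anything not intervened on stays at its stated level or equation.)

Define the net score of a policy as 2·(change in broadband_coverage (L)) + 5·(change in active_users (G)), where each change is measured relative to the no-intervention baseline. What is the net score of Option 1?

Baseline:
  S = 74
  G = 163 + 3·74 = 385
  X = -57 + 5·385 = 1868
  L = 36 + 3·74 − 6·1868 = -10950
Option 1 (S − 59, G := 49):
  S = 74 − 59 = 15
  G = 49
  X = -57 + 5·49 = 188
  L = 36 + 3·15 − 6·188 = -1047
ΔL = -1047 − (-10950) = 9903; ΔG = 49 − 385 = -336
Score = 2·9903 + 5·(-336) = 18126

18126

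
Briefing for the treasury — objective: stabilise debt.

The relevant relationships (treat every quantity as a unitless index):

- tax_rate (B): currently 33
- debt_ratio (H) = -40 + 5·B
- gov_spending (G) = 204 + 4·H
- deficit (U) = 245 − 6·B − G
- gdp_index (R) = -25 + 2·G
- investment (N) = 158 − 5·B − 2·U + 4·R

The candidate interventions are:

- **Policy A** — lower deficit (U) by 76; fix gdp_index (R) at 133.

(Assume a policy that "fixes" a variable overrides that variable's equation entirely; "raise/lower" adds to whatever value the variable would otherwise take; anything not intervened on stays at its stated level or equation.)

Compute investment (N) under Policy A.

Policy A (U − 76, R := 133):
  B = 33
  H = -40 + 5·33 = 125
  G = 204 + 4·125 = 704
  U = 245 − 6·33 − 704 (−76 from intervention) = -733
  R = 133
  N = 158 − 5·33 − 2·(-733) + 4·133 = 1991

1991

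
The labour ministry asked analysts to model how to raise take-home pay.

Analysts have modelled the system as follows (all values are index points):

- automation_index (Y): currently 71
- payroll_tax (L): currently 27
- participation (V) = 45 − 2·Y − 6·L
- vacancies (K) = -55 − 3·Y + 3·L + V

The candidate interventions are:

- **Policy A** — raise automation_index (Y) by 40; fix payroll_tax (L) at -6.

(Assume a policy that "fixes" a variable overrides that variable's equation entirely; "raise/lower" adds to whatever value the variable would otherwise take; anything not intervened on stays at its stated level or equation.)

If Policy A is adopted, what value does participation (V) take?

-141

Policy A (Y + 40, L := -6):
  Y = 71 + 40 = 111
  L = -6
  V = 45 − 2·111 − 6·(-6) = -141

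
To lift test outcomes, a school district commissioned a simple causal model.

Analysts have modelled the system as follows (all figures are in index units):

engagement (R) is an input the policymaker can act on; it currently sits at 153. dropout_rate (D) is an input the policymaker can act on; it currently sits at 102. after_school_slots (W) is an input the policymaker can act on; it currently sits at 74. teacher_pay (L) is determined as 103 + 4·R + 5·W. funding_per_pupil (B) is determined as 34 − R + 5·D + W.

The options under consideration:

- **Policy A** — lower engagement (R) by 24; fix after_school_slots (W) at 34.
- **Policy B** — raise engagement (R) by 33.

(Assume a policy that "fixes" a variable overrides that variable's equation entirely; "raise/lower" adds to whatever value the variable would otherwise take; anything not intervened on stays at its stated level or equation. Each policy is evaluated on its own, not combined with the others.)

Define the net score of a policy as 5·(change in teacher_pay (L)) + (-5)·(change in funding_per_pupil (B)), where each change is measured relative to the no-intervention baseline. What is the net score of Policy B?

825

Baseline:
  R = 153
  D = 102
  W = 74
  L = 103 + 4·153 + 5·74 = 1085
  B = 34 − 153 + 5·102 + 74 = 465
Policy B (R + 33):
  R = 153 + 33 = 186
  D = 102
  W = 74
  L = 103 + 4·186 + 5·74 = 1217
  B = 34 − 186 + 5·102 + 74 = 432
ΔL = 1217 − 1085 = 132; ΔB = 432 − 465 = -33
Score = 5·132 + (-5)·(-33) = 825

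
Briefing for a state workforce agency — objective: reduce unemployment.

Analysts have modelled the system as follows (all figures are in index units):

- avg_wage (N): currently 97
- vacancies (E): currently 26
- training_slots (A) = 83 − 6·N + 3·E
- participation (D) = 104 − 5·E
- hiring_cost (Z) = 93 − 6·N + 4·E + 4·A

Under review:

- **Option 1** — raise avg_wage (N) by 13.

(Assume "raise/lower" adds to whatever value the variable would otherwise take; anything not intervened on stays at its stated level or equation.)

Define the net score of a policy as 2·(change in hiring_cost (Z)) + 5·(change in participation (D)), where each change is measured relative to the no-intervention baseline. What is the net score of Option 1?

Baseline:
  N = 97
  E = 26
  A = 83 − 6·97 + 3·26 = -421
  D = 104 − 5·26 = -26
  Z = 93 − 6·97 + 4·26 + 4·(-421) = -2069
Option 1 (N + 13):
  N = 97 + 13 = 110
  E = 26
  A = 83 − 6·110 + 3·26 = -499
  D = 104 − 5·26 = -26
  Z = 93 − 6·110 + 4·26 + 4·(-499) = -2459
ΔZ = -2459 − (-2069) = -390; ΔD = -26 − (-26) = 0
Score = 2·(-390) + 5·0 = -780

-780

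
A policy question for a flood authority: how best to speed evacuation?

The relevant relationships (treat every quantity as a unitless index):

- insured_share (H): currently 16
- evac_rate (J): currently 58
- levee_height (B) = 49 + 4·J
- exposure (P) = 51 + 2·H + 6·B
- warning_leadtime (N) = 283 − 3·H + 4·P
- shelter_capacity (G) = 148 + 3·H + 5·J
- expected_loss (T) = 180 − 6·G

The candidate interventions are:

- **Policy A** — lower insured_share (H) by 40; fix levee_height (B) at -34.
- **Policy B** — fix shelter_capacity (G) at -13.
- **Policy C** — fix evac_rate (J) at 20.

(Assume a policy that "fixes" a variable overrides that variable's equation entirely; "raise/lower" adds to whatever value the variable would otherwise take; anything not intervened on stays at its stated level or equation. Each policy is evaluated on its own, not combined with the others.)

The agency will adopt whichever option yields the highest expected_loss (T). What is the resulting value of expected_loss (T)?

Policy A (H − 40, B := -34):
  H = 16 − 40 = -24
  J = 58
  G = 148 + 3·(-24) + 5·58 = 366
  T = 180 − 6·366 = -2016
Policy B (G := -13):
  H = 16
  J = 58
  G = -13
  T = 180 − 6·(-13) = 258
Policy C (J := 20):
  H = 16
  J = 20
  G = 148 + 3·16 + 5·20 = 296
  T = 180 − 6·296 = -1596
Comparing — Policy A: T=-2016, Policy B: T=258, Policy C: T=-1596. Highest is 258 (Policy B).

258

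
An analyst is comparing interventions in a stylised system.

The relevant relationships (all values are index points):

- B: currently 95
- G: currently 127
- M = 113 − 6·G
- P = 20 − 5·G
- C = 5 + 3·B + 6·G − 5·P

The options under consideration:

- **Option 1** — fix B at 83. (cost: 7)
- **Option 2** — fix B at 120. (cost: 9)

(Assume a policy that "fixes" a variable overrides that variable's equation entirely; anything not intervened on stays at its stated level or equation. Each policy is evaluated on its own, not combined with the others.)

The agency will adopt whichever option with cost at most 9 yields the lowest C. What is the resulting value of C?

Option 1 (B := 83):
  B = 83
  G = 127
  P = 20 − 5·127 = -615
  C = 5 + 3·83 + 6·127 − 5·(-615) = 4091
Option 2 (B := 120):
  B = 120
  G = 127
  P = 20 − 5·127 = -615
  C = 5 + 3·120 + 6·127 − 5·(-615) = 4202
Comparing — Option 1: C=4091, Option 2: C=4202. Lowest is 4091 (Option 1).

4091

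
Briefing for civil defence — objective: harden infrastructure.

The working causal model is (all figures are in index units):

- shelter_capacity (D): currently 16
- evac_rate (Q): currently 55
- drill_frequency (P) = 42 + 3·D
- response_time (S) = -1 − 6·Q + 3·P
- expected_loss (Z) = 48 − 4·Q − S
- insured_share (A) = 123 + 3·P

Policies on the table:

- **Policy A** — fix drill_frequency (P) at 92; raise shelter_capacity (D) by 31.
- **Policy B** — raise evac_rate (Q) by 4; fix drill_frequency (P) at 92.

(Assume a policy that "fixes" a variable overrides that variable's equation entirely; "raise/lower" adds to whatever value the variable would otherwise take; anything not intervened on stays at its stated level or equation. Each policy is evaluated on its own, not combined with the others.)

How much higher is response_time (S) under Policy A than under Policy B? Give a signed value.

24

Policy A (P := 92, D + 31):
  D = 16 + 31 = 47
  Q = 55
  P = 92
  S = -1 − 6·55 + 3·92 = -55
Policy B (Q + 4, P := 92):
  D = 16
  Q = 55 + 4 = 59
  P = 92
  S = -1 − 6·59 + 3·92 = -79
S: -55 − (-79) = 24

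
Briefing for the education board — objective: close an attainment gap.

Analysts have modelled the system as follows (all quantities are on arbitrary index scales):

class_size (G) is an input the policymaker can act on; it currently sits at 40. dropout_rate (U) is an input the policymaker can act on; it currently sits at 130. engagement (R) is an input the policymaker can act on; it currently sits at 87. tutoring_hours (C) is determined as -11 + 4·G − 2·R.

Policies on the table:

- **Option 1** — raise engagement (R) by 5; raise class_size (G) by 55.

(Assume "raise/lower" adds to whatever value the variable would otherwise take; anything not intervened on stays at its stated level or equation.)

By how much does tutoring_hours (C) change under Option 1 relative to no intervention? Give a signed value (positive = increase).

210

Baseline:
  G = 40
  R = 87
  C = -11 + 4·40 − 2·87 = -25
Option 1 (R + 5, G + 55):
  G = 40 + 55 = 95
  R = 87 + 5 = 92
  C = -11 + 4·95 − 2·92 = 185
Change in C: 185 − (-25) = 210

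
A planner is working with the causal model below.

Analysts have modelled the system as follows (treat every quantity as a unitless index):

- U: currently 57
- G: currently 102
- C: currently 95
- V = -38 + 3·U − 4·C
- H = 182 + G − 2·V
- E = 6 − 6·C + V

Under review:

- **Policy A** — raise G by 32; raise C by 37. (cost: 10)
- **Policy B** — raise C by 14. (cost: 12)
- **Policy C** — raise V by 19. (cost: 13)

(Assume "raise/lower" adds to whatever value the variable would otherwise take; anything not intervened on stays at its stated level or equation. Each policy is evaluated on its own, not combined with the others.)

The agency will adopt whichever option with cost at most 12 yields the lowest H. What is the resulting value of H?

Policy A (G + 32, C + 37):
  U = 57
  G = 102 + 32 = 134
  C = 95 + 37 = 132
  V = -38 + 3·57 − 4·132 = -395
  H = 182 + 134 − 2·(-395) = 1106
Policy B (C + 14):
  U = 57
  G = 102
  C = 95 + 14 = 109
  V = -38 + 3·57 − 4·109 = -303
  H = 182 + 102 − 2·(-303) = 890
Comparing — Policy A: H=1106, Policy B: H=890. Lowest is 890 (Policy B).

890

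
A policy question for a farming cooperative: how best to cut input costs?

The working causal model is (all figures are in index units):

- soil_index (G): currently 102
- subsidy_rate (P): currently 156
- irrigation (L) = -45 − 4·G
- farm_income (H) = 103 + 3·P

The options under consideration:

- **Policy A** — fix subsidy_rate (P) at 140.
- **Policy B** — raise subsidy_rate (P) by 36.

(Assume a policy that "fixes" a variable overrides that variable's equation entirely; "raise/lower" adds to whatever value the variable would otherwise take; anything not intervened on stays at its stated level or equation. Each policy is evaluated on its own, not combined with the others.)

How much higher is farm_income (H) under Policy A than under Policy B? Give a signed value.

-156

Policy A (P := 140):
  P = 140
  H = 103 + 3·140 = 523
Policy B (P + 36):
  P = 156 + 36 = 192
  H = 103 + 3·192 = 679
H: 523 − 679 = -156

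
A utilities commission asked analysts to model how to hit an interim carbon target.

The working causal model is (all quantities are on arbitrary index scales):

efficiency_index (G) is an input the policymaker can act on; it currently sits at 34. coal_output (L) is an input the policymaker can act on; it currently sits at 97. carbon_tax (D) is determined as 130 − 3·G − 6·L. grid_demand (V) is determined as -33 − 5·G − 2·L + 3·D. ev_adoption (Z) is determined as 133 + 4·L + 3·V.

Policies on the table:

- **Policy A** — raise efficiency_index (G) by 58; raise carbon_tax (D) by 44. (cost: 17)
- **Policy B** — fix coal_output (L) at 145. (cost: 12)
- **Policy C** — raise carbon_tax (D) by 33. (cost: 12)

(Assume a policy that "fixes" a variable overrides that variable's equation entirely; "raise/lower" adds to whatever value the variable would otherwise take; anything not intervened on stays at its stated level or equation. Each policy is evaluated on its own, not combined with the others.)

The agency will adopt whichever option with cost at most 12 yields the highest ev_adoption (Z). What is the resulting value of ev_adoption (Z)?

-5359

Policy B (L := 145):
  G = 34
  L = 145
  D = 130 − 3·34 − 6·145 = -842
  V = -33 − 5·34 − 2·145 + 3·(-842) = -3019
  Z = 133 + 4·145 + 3·(-3019) = -8344
Policy C (D + 33):
  G = 34
  L = 97
  D = 130 − 3·34 − 6·97 (+33 from intervention) = -521
  V = -33 − 5·34 − 2·97 + 3·(-521) = -1960
  Z = 133 + 4·97 + 3·(-1960) = -5359
Comparing — Policy B: Z=-8344, Policy C: Z=-5359. Highest is -5359 (Policy C).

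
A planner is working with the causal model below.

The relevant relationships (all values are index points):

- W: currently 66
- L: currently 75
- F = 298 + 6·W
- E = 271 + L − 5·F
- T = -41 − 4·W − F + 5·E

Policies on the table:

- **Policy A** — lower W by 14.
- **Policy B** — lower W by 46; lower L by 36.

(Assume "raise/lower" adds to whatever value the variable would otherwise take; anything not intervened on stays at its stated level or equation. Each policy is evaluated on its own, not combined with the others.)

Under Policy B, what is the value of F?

Policy B (W − 46, L − 36):
  W = 66 − 46 = 20
  F = 298 + 6·20 = 418

418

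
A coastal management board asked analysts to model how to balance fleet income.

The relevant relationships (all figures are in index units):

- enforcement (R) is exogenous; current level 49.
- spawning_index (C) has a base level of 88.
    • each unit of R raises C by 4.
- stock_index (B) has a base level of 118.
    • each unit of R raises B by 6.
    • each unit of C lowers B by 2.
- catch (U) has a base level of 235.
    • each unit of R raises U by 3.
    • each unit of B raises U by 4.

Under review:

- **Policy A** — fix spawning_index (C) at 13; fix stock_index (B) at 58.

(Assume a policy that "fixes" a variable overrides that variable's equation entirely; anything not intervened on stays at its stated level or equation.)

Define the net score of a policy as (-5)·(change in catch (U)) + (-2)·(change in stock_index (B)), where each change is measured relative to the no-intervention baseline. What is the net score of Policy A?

Baseline:
  R = 49
  C = 88 + 4·49 = 284
  B = 118 + 6·49 − 2·284 = -156
  U = 235 + 3·49 + 4·(-156) = -242
Policy A (C := 13, B := 58):
  R = 49
  C = 13
  B = 58
  U = 235 + 3·49 + 4·58 = 614
ΔU = 614 − (-242) = 856; ΔB = 58 − (-156) = 214
Score = (-5)·856 + (-2)·214 = -4708

-4708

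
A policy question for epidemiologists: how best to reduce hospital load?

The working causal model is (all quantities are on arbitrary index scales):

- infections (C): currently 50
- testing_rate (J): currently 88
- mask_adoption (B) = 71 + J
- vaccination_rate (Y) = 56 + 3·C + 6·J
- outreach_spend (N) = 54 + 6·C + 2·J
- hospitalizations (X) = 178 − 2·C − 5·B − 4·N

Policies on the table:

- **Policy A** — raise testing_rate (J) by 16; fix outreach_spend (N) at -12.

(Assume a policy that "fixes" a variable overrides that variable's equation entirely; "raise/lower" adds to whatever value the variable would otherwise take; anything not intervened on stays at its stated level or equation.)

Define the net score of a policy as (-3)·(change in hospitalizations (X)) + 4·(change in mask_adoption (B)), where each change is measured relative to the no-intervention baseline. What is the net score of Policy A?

-6200

Baseline:
  C = 50
  J = 88
  B = 71 + 88 = 159
  N = 54 + 6·50 + 2·88 = 530
  X = 178 − 2·50 − 5·159 − 4·530 = -2837
Policy A (J + 16, N := -12):
  C = 50
  J = 88 + 16 = 104
  B = 71 + 104 = 175
  N = -12
  X = 178 − 2·50 − 5·175 − 4·(-12) = -749
ΔX = -749 − (-2837) = 2088; ΔB = 175 − 159 = 16
Score = (-3)·2088 + 4·16 = -6200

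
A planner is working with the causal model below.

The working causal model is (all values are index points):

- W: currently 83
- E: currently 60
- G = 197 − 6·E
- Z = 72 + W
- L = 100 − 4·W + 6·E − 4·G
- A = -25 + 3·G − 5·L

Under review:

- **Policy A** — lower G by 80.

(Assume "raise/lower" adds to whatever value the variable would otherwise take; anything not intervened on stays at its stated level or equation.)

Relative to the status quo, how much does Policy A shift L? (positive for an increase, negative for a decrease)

Baseline:
  W = 83
  E = 60
  G = 197 − 6·60 = -163
  L = 100 − 4·83 + 6·60 − 4·(-163) = 780
Policy A (G − 80):
  W = 83
  E = 60
  G = 197 − 6·60 (−80 from intervention) = -243
  L = 100 − 4·83 + 6·60 − 4·(-243) = 1100
Change in L: 1100 − 780 = 320

320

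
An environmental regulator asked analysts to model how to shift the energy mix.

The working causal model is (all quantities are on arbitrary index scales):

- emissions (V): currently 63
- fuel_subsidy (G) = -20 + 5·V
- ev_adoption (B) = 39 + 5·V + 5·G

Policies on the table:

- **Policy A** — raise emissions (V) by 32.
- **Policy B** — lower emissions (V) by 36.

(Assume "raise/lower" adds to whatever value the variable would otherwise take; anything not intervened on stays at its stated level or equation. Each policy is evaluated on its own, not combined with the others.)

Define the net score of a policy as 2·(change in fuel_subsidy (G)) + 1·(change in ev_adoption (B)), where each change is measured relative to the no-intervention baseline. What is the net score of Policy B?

-1440

Baseline:
  V = 63
  G = -20 + 5·63 = 295
  B = 39 + 5·63 + 5·295 = 1829
Policy B (V − 36):
  V = 63 − 36 = 27
  G = -20 + 5·27 = 115
  B = 39 + 5·27 + 5·115 = 749
ΔG = 115 − 295 = -180; ΔB = 749 − 1829 = -1080
Score = 2·(-180) + 1·(-1080) = -1440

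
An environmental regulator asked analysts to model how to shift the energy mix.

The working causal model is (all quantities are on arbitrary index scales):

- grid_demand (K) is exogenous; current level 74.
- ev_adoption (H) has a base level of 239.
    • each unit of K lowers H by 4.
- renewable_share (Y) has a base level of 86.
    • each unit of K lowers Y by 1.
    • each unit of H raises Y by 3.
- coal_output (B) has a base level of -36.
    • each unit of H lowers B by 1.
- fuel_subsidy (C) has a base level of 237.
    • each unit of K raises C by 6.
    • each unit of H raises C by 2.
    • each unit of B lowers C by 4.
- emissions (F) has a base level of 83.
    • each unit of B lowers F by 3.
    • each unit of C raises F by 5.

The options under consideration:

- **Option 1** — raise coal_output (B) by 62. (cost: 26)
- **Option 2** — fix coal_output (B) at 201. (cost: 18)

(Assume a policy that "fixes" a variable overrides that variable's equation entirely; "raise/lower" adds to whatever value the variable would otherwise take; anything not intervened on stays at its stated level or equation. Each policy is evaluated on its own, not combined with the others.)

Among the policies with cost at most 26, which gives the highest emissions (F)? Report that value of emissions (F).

Option 1 (B + 62):
  K = 74
  H = 239 − 4·74 = -57
  B = -36 − (-57) (+62 from intervention) = 83
  C = 237 + 6·74 + 2·(-57) − 4·83 = 235
  F = 83 − 3·83 + 5·235 = 1009
Option 2 (B := 201):
  K = 74
  H = 239 − 4·74 = -57
  B = 201
  C = 237 + 6·74 + 2·(-57) − 4·201 = -237
  F = 83 − 3·201 + 5·(-237) = -1705
Comparing — Option 1: F=1009, Option 2: F=-1705. Highest is 1009 (Option 1).

1009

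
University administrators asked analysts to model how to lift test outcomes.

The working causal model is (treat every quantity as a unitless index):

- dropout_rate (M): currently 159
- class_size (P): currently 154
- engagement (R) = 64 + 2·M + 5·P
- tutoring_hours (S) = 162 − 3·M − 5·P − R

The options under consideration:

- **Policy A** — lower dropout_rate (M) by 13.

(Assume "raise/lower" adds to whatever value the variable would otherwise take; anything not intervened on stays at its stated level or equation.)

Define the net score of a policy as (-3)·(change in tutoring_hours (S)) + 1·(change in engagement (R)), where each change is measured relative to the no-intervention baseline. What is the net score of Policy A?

-221

Baseline:
  M = 159
  P = 154
  R = 64 + 2·159 + 5·154 = 1152
  S = 162 − 3·159 − 5·154 − 1152 = -2237
Policy A (M − 13):
  M = 159 − 13 = 146
  P = 154
  R = 64 + 2·146 + 5·154 = 1126
  S = 162 − 3·146 − 5·154 − 1126 = -2172
ΔS = -2172 − (-2237) = 65; ΔR = 1126 − 1152 = -26
Score = (-3)·65 + 1·(-26) = -221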